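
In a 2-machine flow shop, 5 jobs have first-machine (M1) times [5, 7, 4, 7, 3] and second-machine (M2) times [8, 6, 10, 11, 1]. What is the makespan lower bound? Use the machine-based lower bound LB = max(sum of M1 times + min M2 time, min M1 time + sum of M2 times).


LB1 = sum(M1 times) + min(M2 times) = 26 + 1 = 27
LB2 = min(M1 times) + sum(M2 times) = 3 + 36 = 39
Lower bound = max(LB1, LB2) = max(27, 39) = 39

39


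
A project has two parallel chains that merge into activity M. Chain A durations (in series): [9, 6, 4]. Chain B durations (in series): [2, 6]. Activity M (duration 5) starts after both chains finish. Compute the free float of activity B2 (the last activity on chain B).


ES(B2) = sum of predecessors on chain B = 2
EF(B2) = ES + duration = 2 + 6 = 8
Successor of B2 is M. ES(M) = max(sum(A), sum(B)) = max(19, 8) = 19
Free float = ES(successor) - EF(current) = 19 - 8 = 11

11


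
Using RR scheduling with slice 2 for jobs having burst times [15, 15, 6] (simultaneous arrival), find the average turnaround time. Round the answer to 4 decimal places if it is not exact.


Time quantum = 2
Execution trace:
  J1 runs 2 units, time = 2
  J2 runs 2 units, time = 4
  J3 runs 2 units, time = 6
  J1 runs 2 units, time = 8
  J2 runs 2 units, time = 10
  J3 runs 2 units, time = 12
  J1 runs 2 units, time = 14
  J2 runs 2 units, time = 16
  J3 runs 2 units, time = 18
  J1 runs 2 units, time = 20
  J2 runs 2 units, time = 22
  J1 runs 2 units, time = 24
  J2 runs 2 units, time = 26
  J1 runs 2 units, time = 28
  J2 runs 2 units, time = 30
  J1 runs 2 units, time = 32
  J2 runs 2 units, time = 34
  J1 runs 1 units, time = 35
  J2 runs 1 units, time = 36
Finish times: [35, 36, 18]
Average turnaround = 89/3 = 29.6667

29.6667


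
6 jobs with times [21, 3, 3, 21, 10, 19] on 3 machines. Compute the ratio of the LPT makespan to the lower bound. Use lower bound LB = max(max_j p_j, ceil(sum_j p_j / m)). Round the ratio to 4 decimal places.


LPT order: [21, 21, 19, 10, 3, 3]
Machine loads after assignment: [24, 24, 29]
LPT makespan = 29
Lower bound = max(max_job, ceil(total/3)) = max(21, 26) = 26
Ratio = 29 / 26 = 1.1154

1.1154


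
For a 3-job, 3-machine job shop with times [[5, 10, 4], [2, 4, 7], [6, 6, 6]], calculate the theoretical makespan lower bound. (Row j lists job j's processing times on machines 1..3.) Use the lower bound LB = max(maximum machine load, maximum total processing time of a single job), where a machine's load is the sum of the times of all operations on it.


Machine loads:
  Machine 1: 5 + 2 + 6 = 13
  Machine 2: 10 + 4 + 6 = 20
  Machine 3: 4 + 7 + 6 = 17
Max machine load = 20
Job totals:
  Job 1: 19
  Job 2: 13
  Job 3: 18
Max job total = 19
Lower bound = max(20, 19) = 20

20


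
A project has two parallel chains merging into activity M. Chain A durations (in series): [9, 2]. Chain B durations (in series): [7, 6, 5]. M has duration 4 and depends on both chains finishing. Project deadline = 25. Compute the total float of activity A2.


Forward pass: ES(A2) = sum of predecessors on chain A = 9
EF = ES + duration = 9 + 2 = 11
Backward pass: LF(M) = deadline = 25; LS(M) = 25 - 4 = 21
LF(A2) = LS(M) - sum(successors on chain A) = 21 - 0 = 21
LS = LF - duration = 21 - 2 = 19
Total float = LS - ES = 19 - 9 = 10

10


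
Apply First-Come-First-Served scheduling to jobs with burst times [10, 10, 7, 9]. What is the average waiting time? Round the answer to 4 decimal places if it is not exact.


FCFS order (as given): [10, 10, 7, 9]
Waiting times:
  Job 1: wait = 0
  Job 2: wait = 10
  Job 3: wait = 20
  Job 4: wait = 27
Sum of waiting times = 57
Average waiting time = 57/4 = 14.25

14.25


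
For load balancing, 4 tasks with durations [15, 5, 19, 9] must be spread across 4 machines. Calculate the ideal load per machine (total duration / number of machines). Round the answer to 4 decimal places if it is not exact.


Total processing time = 15 + 5 + 19 + 9 = 48
Number of machines = 4
Ideal balanced load = 48 / 4 = 12.0

12.0


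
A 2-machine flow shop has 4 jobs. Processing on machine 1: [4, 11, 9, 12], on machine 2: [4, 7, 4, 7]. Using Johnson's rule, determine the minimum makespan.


Apply Johnson's rule:
  Group 1 (a <= b): [(1, 4, 4)]
  Group 2 (a > b): [(2, 11, 7), (4, 12, 7), (3, 9, 4)]
Optimal job order: [1, 2, 4, 3]
Schedule:
  Job 1: M1 done at 4, M2 done at 8
  Job 2: M1 done at 15, M2 done at 22
  Job 4: M1 done at 27, M2 done at 34
  Job 3: M1 done at 36, M2 done at 40
Makespan = 40

40


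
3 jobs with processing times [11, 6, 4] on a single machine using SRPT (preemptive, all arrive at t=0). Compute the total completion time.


Since all jobs arrive at t=0, SRPT equals SPT ordering.
SPT order: [4, 6, 11]
Completion times:
  Job 1: p=4, C=4
  Job 2: p=6, C=10
  Job 3: p=11, C=21
Total completion time = 4 + 10 + 21 = 35

35


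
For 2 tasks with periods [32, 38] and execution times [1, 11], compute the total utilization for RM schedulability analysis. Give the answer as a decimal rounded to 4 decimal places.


Compute individual utilizations (exact fractions):
  Task 1: C/T = 1/32 (approx. 0.0313)
  Task 2: C/T = 11/38 (approx. 0.2895)
Total utilization U = 1/32 + 11/38 = 195/608
Rounded to 4 decimal places: U = 0.3207
RM (Liu & Layland) bound for 2 tasks = 0.828427; compare with U = 195/608 (approx. 0.320724)
U <= bound, so schedulable by RM sufficient condition.

0.3207


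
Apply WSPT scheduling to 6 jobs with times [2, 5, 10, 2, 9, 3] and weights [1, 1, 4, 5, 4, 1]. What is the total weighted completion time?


Compute p/w ratios and sort ascending (WSPT): [(2, 5), (2, 1), (9, 4), (10, 4), (3, 1), (5, 1)]
Compute weighted completion times:
  Job (p=2,w=5): C=2, w*C=5*2=10
  Job (p=2,w=1): C=4, w*C=1*4=4
  Job (p=9,w=4): C=13, w*C=4*13=52
  Job (p=10,w=4): C=23, w*C=4*23=92
  Job (p=3,w=1): C=26, w*C=1*26=26
  Job (p=5,w=1): C=31, w*C=1*31=31
Total weighted completion time = 215

215


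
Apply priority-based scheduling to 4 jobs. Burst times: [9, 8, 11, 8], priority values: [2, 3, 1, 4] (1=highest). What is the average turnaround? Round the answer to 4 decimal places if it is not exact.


Sort by priority (ascending = highest first):
Order: [(1, 11), (2, 9), (3, 8), (4, 8)]
Completion times:
  Priority 1, burst=11, C=11
  Priority 2, burst=9, C=20
  Priority 3, burst=8, C=28
  Priority 4, burst=8, C=36
Average turnaround = 95/4 = 23.75

23.75


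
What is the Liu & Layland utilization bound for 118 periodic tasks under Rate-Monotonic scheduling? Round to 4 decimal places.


Compute 2^(1/118) = 1.0058914152
Subtract 1: 1.0058914152 - 1 = 0.0058914152
Multiply by n: 118 * 0.0058914152 = 0.6951869936
Round to 4 dp: 0.6952

0.6952


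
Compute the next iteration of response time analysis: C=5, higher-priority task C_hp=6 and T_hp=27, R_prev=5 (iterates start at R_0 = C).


R_next = C + ceil(R_prev / T_hp) * C_hp
ceil(5 / 27) = ceil(0.1852) = 1
Interference = 1 * 6 = 6
R_next = 5 + 6 = 11

11


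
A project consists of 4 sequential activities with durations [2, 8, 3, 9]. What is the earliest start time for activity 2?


Activity 2 starts after activities 1 through 1 complete.
Predecessor durations: [2]
ES = 2 = 2

2


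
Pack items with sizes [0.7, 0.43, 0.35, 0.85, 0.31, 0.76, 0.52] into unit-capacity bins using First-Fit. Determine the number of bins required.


Place items sequentially using First-Fit:
  Item 0.7 -> new Bin 1
  Item 0.43 -> new Bin 2
  Item 0.35 -> Bin 2 (now 0.78)
  Item 0.85 -> new Bin 3
  Item 0.31 -> new Bin 4
  Item 0.76 -> new Bin 5
  Item 0.52 -> Bin 4 (now 0.83)
Total bins used = 5

5


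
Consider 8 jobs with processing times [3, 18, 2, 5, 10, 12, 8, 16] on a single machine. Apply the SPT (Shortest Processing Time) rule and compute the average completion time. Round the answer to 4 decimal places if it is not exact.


Sort jobs by processing time (SPT order): [2, 3, 5, 8, 10, 12, 16, 18]
Compute completion times sequentially:
  Job 1: processing = 2, completes at 2
  Job 2: processing = 3, completes at 5
  Job 3: processing = 5, completes at 10
  Job 4: processing = 8, completes at 18
  Job 5: processing = 10, completes at 28
  Job 6: processing = 12, completes at 40
  Job 7: processing = 16, completes at 56
  Job 8: processing = 18, completes at 74
Sum of completion times = 233
Average completion time = 233/8 = 29.125

29.125


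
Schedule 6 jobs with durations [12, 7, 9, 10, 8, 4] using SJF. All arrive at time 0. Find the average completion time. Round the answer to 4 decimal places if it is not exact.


SJF order (ascending): [4, 7, 8, 9, 10, 12]
Completion times:
  Job 1: burst=4, C=4
  Job 2: burst=7, C=11
  Job 3: burst=8, C=19
  Job 4: burst=9, C=28
  Job 5: burst=10, C=38
  Job 6: burst=12, C=50
Average completion = 150/6 = 25.0

25.0


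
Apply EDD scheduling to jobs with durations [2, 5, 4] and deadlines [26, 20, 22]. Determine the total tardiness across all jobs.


Sort by due date (EDD order): [(5, 20), (4, 22), (2, 26)]
Compute completion times and tardiness:
  Job 1: p=5, d=20, C=5, tardiness=max(0,5-20)=0
  Job 2: p=4, d=22, C=9, tardiness=max(0,9-22)=0
  Job 3: p=2, d=26, C=11, tardiness=max(0,11-26)=0
Total tardiness = 0

0


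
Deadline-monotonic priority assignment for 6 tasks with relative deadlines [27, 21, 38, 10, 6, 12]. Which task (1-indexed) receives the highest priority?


Sort tasks by relative deadline (ascending):
  Task 5: deadline = 6
  Task 4: deadline = 10
  Task 6: deadline = 12
  Task 2: deadline = 21
  Task 1: deadline = 27
  Task 3: deadline = 38
Priority order (highest first): [5, 4, 6, 2, 1, 3]
Highest priority task = 5

5


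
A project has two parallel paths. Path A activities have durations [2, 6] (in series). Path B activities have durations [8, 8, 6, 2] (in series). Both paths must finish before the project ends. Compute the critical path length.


Path A total = 2 + 6 = 8
Path B total = 8 + 8 + 6 + 2 = 24
Critical path = longest path = max(8, 24) = 24

24


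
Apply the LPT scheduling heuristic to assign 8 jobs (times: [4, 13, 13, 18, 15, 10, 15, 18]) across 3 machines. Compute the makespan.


Sort jobs in decreasing order (LPT): [18, 18, 15, 15, 13, 13, 10, 4]
Assign each job to the least loaded machine:
  Machine 1: jobs [18, 13, 4], load = 35
  Machine 2: jobs [18, 13], load = 31
  Machine 3: jobs [15, 15, 10], load = 40
Makespan = max load = 40

40


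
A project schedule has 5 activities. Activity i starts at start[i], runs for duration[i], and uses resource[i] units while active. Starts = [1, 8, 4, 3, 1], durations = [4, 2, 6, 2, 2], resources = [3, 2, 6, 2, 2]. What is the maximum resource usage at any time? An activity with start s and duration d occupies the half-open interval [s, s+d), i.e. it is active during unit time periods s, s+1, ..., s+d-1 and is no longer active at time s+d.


Each activity i is active on [start_i, start_i + duration_i).
Compute total resource usage per time slot:
  t=0: active resources = [], total = 0
  t=1: active resources = [3, 2], total = 5
  t=2: active resources = [3, 2], total = 5
  t=3: active resources = [3, 2], total = 5
  t=4: active resources = [3, 6, 2], total = 11
  t=5: active resources = [6], total = 6
  t=6: active resources = [6], total = 6
  t=7: active resources = [6], total = 6
  t=8: active resources = [2, 6], total = 8
  t=9: active resources = [2, 6], total = 8
Peak resource demand = 11

11


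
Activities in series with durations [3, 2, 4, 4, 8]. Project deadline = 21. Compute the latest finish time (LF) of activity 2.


LF(activity 2) = deadline - sum of successor durations
Successors: activities 3 through 5 with durations [4, 4, 8]
Sum of successor durations = 16
LF = 21 - 16 = 5

5


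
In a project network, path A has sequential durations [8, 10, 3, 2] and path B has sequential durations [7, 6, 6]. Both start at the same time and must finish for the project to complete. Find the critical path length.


Path A total = 8 + 10 + 3 + 2 = 23
Path B total = 7 + 6 + 6 = 19
Critical path = longest path = max(23, 19) = 23

23


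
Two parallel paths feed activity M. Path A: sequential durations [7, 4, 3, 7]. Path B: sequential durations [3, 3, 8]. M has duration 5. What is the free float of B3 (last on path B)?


ES(B3) = sum of predecessors on chain B = 6
EF(B3) = ES + duration = 6 + 8 = 14
Successor of B3 is M. ES(M) = max(sum(A), sum(B)) = max(21, 14) = 21
Free float = ES(successor) - EF(current) = 21 - 14 = 7

7


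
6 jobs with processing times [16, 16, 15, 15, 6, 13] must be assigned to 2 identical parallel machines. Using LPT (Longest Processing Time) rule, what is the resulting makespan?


Sort jobs in decreasing order (LPT): [16, 16, 15, 15, 13, 6]
Assign each job to the least loaded machine:
  Machine 1: jobs [16, 15, 13], load = 44
  Machine 2: jobs [16, 15, 6], load = 37
Makespan = max load = 44

44


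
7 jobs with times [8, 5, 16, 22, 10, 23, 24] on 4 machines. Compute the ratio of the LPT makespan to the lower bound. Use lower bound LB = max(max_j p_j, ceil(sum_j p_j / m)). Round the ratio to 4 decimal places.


LPT order: [24, 23, 22, 16, 10, 8, 5]
Machine loads after assignment: [24, 28, 30, 26]
LPT makespan = 30
Lower bound = max(max_job, ceil(total/4)) = max(24, 27) = 27
Ratio = 30 / 27 = 1.1111

1.1111


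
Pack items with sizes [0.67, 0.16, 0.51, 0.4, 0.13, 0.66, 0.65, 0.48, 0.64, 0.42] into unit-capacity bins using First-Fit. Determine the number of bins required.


Place items sequentially using First-Fit:
  Item 0.67 -> new Bin 1
  Item 0.16 -> Bin 1 (now 0.83)
  Item 0.51 -> new Bin 2
  Item 0.4 -> Bin 2 (now 0.91)
  Item 0.13 -> Bin 1 (now 0.96)
  Item 0.66 -> new Bin 3
  Item 0.65 -> new Bin 4
  Item 0.48 -> new Bin 5
  Item 0.64 -> new Bin 6
  Item 0.42 -> Bin 5 (now 0.9)
Total bins used = 6

6


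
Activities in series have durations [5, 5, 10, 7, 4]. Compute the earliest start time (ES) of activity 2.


Activity 2 starts after activities 1 through 1 complete.
Predecessor durations: [5]
ES = 5 = 5

5


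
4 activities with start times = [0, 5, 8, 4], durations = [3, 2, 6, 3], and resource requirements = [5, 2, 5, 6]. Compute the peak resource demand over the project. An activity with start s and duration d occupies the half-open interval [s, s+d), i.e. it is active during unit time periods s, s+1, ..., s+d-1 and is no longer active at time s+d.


Each activity i is active on [start_i, start_i + duration_i).
Compute total resource usage per time slot:
  t=0: active resources = [5], total = 5
  t=1: active resources = [5], total = 5
  t=2: active resources = [5], total = 5
  t=3: active resources = [], total = 0
  t=4: active resources = [6], total = 6
  t=5: active resources = [2, 6], total = 8
  t=6: active resources = [2, 6], total = 8
  t=7: active resources = [], total = 0
  t=8: active resources = [5], total = 5
  t=9: active resources = [5], total = 5
  t=10: active resources = [5], total = 5
  t=11: active resources = [5], total = 5
  t=12: active resources = [5], total = 5
  t=13: active resources = [5], total = 5
Peak resource demand = 8

8


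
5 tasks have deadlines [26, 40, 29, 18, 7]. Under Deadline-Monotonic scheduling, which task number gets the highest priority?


Sort tasks by relative deadline (ascending):
  Task 5: deadline = 7
  Task 4: deadline = 18
  Task 1: deadline = 26
  Task 3: deadline = 29
  Task 2: deadline = 40
Priority order (highest first): [5, 4, 1, 3, 2]
Highest priority task = 5

5


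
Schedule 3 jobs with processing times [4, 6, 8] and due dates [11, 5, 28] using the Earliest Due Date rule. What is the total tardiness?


Sort by due date (EDD order): [(6, 5), (4, 11), (8, 28)]
Compute completion times and tardiness:
  Job 1: p=6, d=5, C=6, tardiness=max(0,6-5)=1
  Job 2: p=4, d=11, C=10, tardiness=max(0,10-11)=0
  Job 3: p=8, d=28, C=18, tardiness=max(0,18-28)=0
Total tardiness = 1

1


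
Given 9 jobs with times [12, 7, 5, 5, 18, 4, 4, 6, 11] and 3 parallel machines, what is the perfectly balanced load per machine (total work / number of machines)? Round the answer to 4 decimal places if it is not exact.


Total processing time = 12 + 7 + 5 + 5 + 18 + 4 + 4 + 6 + 11 = 72
Number of machines = 3
Ideal balanced load = 72 / 3 = 24.0

24.0


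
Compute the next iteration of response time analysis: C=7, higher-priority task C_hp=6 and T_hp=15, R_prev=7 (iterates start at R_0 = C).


R_next = C + ceil(R_prev / T_hp) * C_hp
ceil(7 / 15) = ceil(0.4667) = 1
Interference = 1 * 6 = 6
R_next = 7 + 6 = 13

13


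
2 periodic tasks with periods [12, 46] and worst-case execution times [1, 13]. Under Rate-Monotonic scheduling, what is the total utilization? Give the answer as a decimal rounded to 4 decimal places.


Compute individual utilizations (exact fractions):
  Task 1: C/T = 1/12 (approx. 0.0833)
  Task 2: C/T = 13/46 (approx. 0.2826)
Total utilization U = 1/12 + 13/46 = 101/276
Rounded to 4 decimal places: U = 0.3659
RM (Liu & Layland) bound for 2 tasks = 0.828427; compare with U = 101/276 (approx. 0.365942)
U <= bound, so schedulable by RM sufficient condition.

0.3659


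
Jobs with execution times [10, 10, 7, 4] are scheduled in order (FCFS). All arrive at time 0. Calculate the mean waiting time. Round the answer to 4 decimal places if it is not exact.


FCFS order (as given): [10, 10, 7, 4]
Waiting times:
  Job 1: wait = 0
  Job 2: wait = 10
  Job 3: wait = 20
  Job 4: wait = 27
Sum of waiting times = 57
Average waiting time = 57/4 = 14.25

14.25


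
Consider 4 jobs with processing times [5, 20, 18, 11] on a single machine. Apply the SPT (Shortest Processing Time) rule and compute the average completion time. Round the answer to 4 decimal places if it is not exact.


Sort jobs by processing time (SPT order): [5, 11, 18, 20]
Compute completion times sequentially:
  Job 1: processing = 5, completes at 5
  Job 2: processing = 11, completes at 16
  Job 3: processing = 18, completes at 34
  Job 4: processing = 20, completes at 54
Sum of completion times = 109
Average completion time = 109/4 = 27.25

27.25


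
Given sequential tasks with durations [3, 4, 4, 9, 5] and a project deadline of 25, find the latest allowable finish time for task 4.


LF(activity 4) = deadline - sum of successor durations
Successors: activities 5 through 5 with durations [5]
Sum of successor durations = 5
LF = 25 - 5 = 20

20


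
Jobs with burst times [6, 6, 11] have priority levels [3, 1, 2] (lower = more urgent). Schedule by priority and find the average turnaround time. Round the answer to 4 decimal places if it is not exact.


Sort by priority (ascending = highest first):
Order: [(1, 6), (2, 11), (3, 6)]
Completion times:
  Priority 1, burst=6, C=6
  Priority 2, burst=11, C=17
  Priority 3, burst=6, C=23
Average turnaround = 46/3 = 15.3333

15.3333


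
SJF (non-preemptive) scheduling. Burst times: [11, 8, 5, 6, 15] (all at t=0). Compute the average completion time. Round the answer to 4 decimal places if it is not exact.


SJF order (ascending): [5, 6, 8, 11, 15]
Completion times:
  Job 1: burst=5, C=5
  Job 2: burst=6, C=11
  Job 3: burst=8, C=19
  Job 4: burst=11, C=30
  Job 5: burst=15, C=45
Average completion = 110/5 = 22.0

22.0


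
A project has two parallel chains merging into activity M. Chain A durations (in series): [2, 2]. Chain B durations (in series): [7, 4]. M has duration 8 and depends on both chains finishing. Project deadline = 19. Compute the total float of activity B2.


Forward pass: ES(B2) = sum of predecessors on chain B = 7
EF = ES + duration = 7 + 4 = 11
Backward pass: LF(M) = deadline = 19; LS(M) = 19 - 8 = 11
LF(B2) = LS(M) - sum(successors on chain B) = 11 - 0 = 11
LS = LF - duration = 11 - 4 = 7
Total float = LS - ES = 7 - 7 = 0

0


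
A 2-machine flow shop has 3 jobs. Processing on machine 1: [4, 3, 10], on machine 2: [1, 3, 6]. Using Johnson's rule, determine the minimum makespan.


Apply Johnson's rule:
  Group 1 (a <= b): [(2, 3, 3)]
  Group 2 (a > b): [(3, 10, 6), (1, 4, 1)]
Optimal job order: [2, 3, 1]
Schedule:
  Job 2: M1 done at 3, M2 done at 6
  Job 3: M1 done at 13, M2 done at 19
  Job 1: M1 done at 17, M2 done at 20
Makespan = 20

20


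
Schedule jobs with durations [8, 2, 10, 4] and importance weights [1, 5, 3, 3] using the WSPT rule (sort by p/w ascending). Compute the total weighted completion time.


Compute p/w ratios and sort ascending (WSPT): [(2, 5), (4, 3), (10, 3), (8, 1)]
Compute weighted completion times:
  Job (p=2,w=5): C=2, w*C=5*2=10
  Job (p=4,w=3): C=6, w*C=3*6=18
  Job (p=10,w=3): C=16, w*C=3*16=48
  Job (p=8,w=1): C=24, w*C=1*24=24
Total weighted completion time = 100

100


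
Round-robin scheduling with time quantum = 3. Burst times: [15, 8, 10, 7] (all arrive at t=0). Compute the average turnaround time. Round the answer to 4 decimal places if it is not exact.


Time quantum = 3
Execution trace:
  J1 runs 3 units, time = 3
  J2 runs 3 units, time = 6
  J3 runs 3 units, time = 9
  J4 runs 3 units, time = 12
  J1 runs 3 units, time = 15
  J2 runs 3 units, time = 18
  J3 runs 3 units, time = 21
  J4 runs 3 units, time = 24
  J1 runs 3 units, time = 27
  J2 runs 2 units, time = 29
  J3 runs 3 units, time = 32
  J4 runs 1 units, time = 33
  J1 runs 3 units, time = 36
  J3 runs 1 units, time = 37
  J1 runs 3 units, time = 40
Finish times: [40, 29, 37, 33]
Average turnaround = 139/4 = 34.75

34.75


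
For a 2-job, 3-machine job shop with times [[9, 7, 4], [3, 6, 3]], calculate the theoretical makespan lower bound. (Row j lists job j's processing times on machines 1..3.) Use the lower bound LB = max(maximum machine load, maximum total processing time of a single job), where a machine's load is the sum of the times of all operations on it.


Machine loads:
  Machine 1: 9 + 3 = 12
  Machine 2: 7 + 6 = 13
  Machine 3: 4 + 3 = 7
Max machine load = 13
Job totals:
  Job 1: 20
  Job 2: 12
Max job total = 20
Lower bound = max(13, 20) = 20

20


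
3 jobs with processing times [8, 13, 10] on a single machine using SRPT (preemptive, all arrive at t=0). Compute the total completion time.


Since all jobs arrive at t=0, SRPT equals SPT ordering.
SPT order: [8, 10, 13]
Completion times:
  Job 1: p=8, C=8
  Job 2: p=10, C=18
  Job 3: p=13, C=31
Total completion time = 8 + 18 + 31 = 57

57


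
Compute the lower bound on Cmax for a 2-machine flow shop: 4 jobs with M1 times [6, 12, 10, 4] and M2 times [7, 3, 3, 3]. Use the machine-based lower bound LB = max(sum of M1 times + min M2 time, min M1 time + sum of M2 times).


LB1 = sum(M1 times) + min(M2 times) = 32 + 3 = 35
LB2 = min(M1 times) + sum(M2 times) = 4 + 16 = 20
Lower bound = max(LB1, LB2) = max(35, 20) = 35

35


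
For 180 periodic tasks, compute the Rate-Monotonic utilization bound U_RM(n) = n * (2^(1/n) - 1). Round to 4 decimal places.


Compute 2^(1/180) = 1.0038582416
Subtract 1: 1.0038582416 - 1 = 0.0038582416
Multiply by n: 180 * 0.0038582416 = 0.6944834880
Round to 4 dp: 0.6945

0.6945


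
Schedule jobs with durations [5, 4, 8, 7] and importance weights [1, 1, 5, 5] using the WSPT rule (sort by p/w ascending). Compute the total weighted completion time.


Compute p/w ratios and sort ascending (WSPT): [(7, 5), (8, 5), (4, 1), (5, 1)]
Compute weighted completion times:
  Job (p=7,w=5): C=7, w*C=5*7=35
  Job (p=8,w=5): C=15, w*C=5*15=75
  Job (p=4,w=1): C=19, w*C=1*19=19
  Job (p=5,w=1): C=24, w*C=1*24=24
Total weighted completion time = 153

153


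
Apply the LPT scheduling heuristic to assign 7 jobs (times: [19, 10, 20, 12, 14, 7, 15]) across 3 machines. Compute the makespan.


Sort jobs in decreasing order (LPT): [20, 19, 15, 14, 12, 10, 7]
Assign each job to the least loaded machine:
  Machine 1: jobs [20, 10], load = 30
  Machine 2: jobs [19, 12], load = 31
  Machine 3: jobs [15, 14, 7], load = 36
Makespan = max load = 36

36


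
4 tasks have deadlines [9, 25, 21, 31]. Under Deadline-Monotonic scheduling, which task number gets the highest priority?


Sort tasks by relative deadline (ascending):
  Task 1: deadline = 9
  Task 3: deadline = 21
  Task 2: deadline = 25
  Task 4: deadline = 31
Priority order (highest first): [1, 3, 2, 4]
Highest priority task = 1

1


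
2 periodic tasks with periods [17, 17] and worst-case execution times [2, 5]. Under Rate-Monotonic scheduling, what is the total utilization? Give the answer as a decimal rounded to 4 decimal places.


Compute individual utilizations (exact fractions):
  Task 1: C/T = 2/17 (approx. 0.1176)
  Task 2: C/T = 5/17 (approx. 0.2941)
Total utilization U = 2/17 + 5/17 = 7/17
Rounded to 4 decimal places: U = 0.4118
RM (Liu & Layland) bound for 2 tasks = 0.828427; compare with U = 7/17 (approx. 0.411765)
U <= bound, so schedulable by RM sufficient condition.

0.4118


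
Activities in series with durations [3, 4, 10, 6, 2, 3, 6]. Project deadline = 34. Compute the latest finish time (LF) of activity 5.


LF(activity 5) = deadline - sum of successor durations
Successors: activities 6 through 7 with durations [3, 6]
Sum of successor durations = 9
LF = 34 - 9 = 25

25


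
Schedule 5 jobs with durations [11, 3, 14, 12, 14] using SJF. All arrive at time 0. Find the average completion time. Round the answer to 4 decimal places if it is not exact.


SJF order (ascending): [3, 11, 12, 14, 14]
Completion times:
  Job 1: burst=3, C=3
  Job 2: burst=11, C=14
  Job 3: burst=12, C=26
  Job 4: burst=14, C=40
  Job 5: burst=14, C=54
Average completion = 137/5 = 27.4

27.4


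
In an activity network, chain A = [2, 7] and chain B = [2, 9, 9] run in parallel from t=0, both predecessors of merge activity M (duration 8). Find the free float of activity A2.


ES(A2) = sum of predecessors on chain A = 2
EF(A2) = ES + duration = 2 + 7 = 9
Successor of A2 is M. ES(M) = max(sum(A), sum(B)) = max(9, 20) = 20
Free float = ES(successor) - EF(current) = 20 - 9 = 11

11


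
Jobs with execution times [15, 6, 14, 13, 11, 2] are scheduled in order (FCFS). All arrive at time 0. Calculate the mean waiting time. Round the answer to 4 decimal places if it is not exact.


FCFS order (as given): [15, 6, 14, 13, 11, 2]
Waiting times:
  Job 1: wait = 0
  Job 2: wait = 15
  Job 3: wait = 21
  Job 4: wait = 35
  Job 5: wait = 48
  Job 6: wait = 59
Sum of waiting times = 178
Average waiting time = 178/6 = 29.6667

29.6667


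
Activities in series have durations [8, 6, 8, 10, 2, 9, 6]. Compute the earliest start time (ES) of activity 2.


Activity 2 starts after activities 1 through 1 complete.
Predecessor durations: [8]
ES = 8 = 8

8


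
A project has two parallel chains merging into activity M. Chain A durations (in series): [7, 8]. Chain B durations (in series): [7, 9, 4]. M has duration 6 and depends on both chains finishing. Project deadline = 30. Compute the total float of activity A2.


Forward pass: ES(A2) = sum of predecessors on chain A = 7
EF = ES + duration = 7 + 8 = 15
Backward pass: LF(M) = deadline = 30; LS(M) = 30 - 6 = 24
LF(A2) = LS(M) - sum(successors on chain A) = 24 - 0 = 24
LS = LF - duration = 24 - 8 = 16
Total float = LS - ES = 16 - 7 = 9

9


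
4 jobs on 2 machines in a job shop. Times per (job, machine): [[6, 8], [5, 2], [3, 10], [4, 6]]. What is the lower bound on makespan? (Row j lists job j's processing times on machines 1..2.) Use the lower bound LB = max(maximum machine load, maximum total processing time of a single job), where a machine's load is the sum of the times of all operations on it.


Machine loads:
  Machine 1: 6 + 5 + 3 + 4 = 18
  Machine 2: 8 + 2 + 10 + 6 = 26
Max machine load = 26
Job totals:
  Job 1: 14
  Job 2: 7
  Job 3: 13
  Job 4: 10
Max job total = 14
Lower bound = max(26, 14) = 26

26


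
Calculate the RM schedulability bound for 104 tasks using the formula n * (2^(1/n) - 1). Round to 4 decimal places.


Compute 2^(1/104) = 1.0066871365
Subtract 1: 1.0066871365 - 1 = 0.0066871365
Multiply by n: 104 * 0.0066871365 = 0.6954621960
Round to 4 dp: 0.6955

0.6955


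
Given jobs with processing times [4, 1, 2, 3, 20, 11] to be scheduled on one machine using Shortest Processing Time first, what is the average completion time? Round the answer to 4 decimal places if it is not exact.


Sort jobs by processing time (SPT order): [1, 2, 3, 4, 11, 20]
Compute completion times sequentially:
  Job 1: processing = 1, completes at 1
  Job 2: processing = 2, completes at 3
  Job 3: processing = 3, completes at 6
  Job 4: processing = 4, completes at 10
  Job 5: processing = 11, completes at 21
  Job 6: processing = 20, completes at 41
Sum of completion times = 82
Average completion time = 82/6 = 13.6667

13.6667


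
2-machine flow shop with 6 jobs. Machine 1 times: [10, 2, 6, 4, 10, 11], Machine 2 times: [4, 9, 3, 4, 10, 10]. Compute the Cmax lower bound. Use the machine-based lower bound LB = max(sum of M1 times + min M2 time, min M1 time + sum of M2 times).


LB1 = sum(M1 times) + min(M2 times) = 43 + 3 = 46
LB2 = min(M1 times) + sum(M2 times) = 2 + 40 = 42
Lower bound = max(LB1, LB2) = max(46, 42) = 46

46


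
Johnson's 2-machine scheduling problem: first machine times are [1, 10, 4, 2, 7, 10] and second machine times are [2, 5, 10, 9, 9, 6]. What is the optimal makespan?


Apply Johnson's rule:
  Group 1 (a <= b): [(1, 1, 2), (4, 2, 9), (3, 4, 10), (5, 7, 9)]
  Group 2 (a > b): [(6, 10, 6), (2, 10, 5)]
Optimal job order: [1, 4, 3, 5, 6, 2]
Schedule:
  Job 1: M1 done at 1, M2 done at 3
  Job 4: M1 done at 3, M2 done at 12
  Job 3: M1 done at 7, M2 done at 22
  Job 5: M1 done at 14, M2 done at 31
  Job 6: M1 done at 24, M2 done at 37
  Job 2: M1 done at 34, M2 done at 42
Makespan = 42

42


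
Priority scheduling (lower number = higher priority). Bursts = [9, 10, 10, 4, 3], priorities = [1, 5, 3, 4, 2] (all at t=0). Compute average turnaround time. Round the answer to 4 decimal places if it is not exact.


Sort by priority (ascending = highest first):
Order: [(1, 9), (2, 3), (3, 10), (4, 4), (5, 10)]
Completion times:
  Priority 1, burst=9, C=9
  Priority 2, burst=3, C=12
  Priority 3, burst=10, C=22
  Priority 4, burst=4, C=26
  Priority 5, burst=10, C=36
Average turnaround = 105/5 = 21.0

21.0


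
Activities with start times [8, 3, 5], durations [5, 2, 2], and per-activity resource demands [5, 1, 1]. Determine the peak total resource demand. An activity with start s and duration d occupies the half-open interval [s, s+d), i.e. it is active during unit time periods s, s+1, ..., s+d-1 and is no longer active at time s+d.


Each activity i is active on [start_i, start_i + duration_i).
Compute total resource usage per time slot:
  t=0: active resources = [], total = 0
  t=1: active resources = [], total = 0
  t=2: active resources = [], total = 0
  t=3: active resources = [1], total = 1
  t=4: active resources = [1], total = 1
  t=5: active resources = [1], total = 1
  t=6: active resources = [1], total = 1
  t=7: active resources = [], total = 0
  t=8: active resources = [5], total = 5
  t=9: active resources = [5], total = 5
  t=10: active resources = [5], total = 5
  t=11: active resources = [5], total = 5
  t=12: active resources = [5], total = 5
Peak resource demand = 5

5


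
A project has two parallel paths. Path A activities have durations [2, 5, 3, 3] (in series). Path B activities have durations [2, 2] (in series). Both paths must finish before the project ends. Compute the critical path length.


Path A total = 2 + 5 + 3 + 3 = 13
Path B total = 2 + 2 = 4
Critical path = longest path = max(13, 4) = 13

13


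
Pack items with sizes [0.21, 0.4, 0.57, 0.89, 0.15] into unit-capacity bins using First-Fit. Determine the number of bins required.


Place items sequentially using First-Fit:
  Item 0.21 -> new Bin 1
  Item 0.4 -> Bin 1 (now 0.61)
  Item 0.57 -> new Bin 2
  Item 0.89 -> new Bin 3
  Item 0.15 -> Bin 1 (now 0.76)
Total bins used = 3

3


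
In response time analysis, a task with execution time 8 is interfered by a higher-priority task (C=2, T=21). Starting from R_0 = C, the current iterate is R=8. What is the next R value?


R_next = C + ceil(R_prev / T_hp) * C_hp
ceil(8 / 21) = ceil(0.381) = 1
Interference = 1 * 2 = 2
R_next = 8 + 2 = 10

10


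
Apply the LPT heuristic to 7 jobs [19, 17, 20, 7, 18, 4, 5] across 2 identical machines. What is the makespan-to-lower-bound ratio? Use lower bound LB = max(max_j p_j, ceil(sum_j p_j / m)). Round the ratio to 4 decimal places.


LPT order: [20, 19, 18, 17, 7, 5, 4]
Machine loads after assignment: [44, 46]
LPT makespan = 46
Lower bound = max(max_job, ceil(total/2)) = max(20, 45) = 45
Ratio = 46 / 45 = 1.0222

1.0222


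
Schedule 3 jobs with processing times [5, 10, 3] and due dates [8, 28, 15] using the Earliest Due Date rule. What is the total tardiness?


Sort by due date (EDD order): [(5, 8), (3, 15), (10, 28)]
Compute completion times and tardiness:
  Job 1: p=5, d=8, C=5, tardiness=max(0,5-8)=0
  Job 2: p=3, d=15, C=8, tardiness=max(0,8-15)=0
  Job 3: p=10, d=28, C=18, tardiness=max(0,18-28)=0
Total tardiness = 0

0


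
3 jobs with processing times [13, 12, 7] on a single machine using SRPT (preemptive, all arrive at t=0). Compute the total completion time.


Since all jobs arrive at t=0, SRPT equals SPT ordering.
SPT order: [7, 12, 13]
Completion times:
  Job 1: p=7, C=7
  Job 2: p=12, C=19
  Job 3: p=13, C=32
Total completion time = 7 + 19 + 32 = 58

58


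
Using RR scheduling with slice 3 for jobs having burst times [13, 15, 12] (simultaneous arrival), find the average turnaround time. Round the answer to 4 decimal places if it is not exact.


Time quantum = 3
Execution trace:
  J1 runs 3 units, time = 3
  J2 runs 3 units, time = 6
  J3 runs 3 units, time = 9
  J1 runs 3 units, time = 12
  J2 runs 3 units, time = 15
  J3 runs 3 units, time = 18
  J1 runs 3 units, time = 21
  J2 runs 3 units, time = 24
  J3 runs 3 units, time = 27
  J1 runs 3 units, time = 30
  J2 runs 3 units, time = 33
  J3 runs 3 units, time = 36
  J1 runs 1 units, time = 37
  J2 runs 3 units, time = 40
Finish times: [37, 40, 36]
Average turnaround = 113/3 = 37.6667

37.6667


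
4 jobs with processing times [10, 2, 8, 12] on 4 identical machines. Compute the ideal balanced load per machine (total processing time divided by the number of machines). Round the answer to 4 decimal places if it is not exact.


Total processing time = 10 + 2 + 8 + 12 = 32
Number of machines = 4
Ideal balanced load = 32 / 4 = 8.0

8.0


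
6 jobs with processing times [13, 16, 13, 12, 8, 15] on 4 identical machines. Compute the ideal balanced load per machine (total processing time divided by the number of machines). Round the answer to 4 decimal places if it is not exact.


Total processing time = 13 + 16 + 13 + 12 + 8 + 15 = 77
Number of machines = 4
Ideal balanced load = 77 / 4 = 19.25

19.25


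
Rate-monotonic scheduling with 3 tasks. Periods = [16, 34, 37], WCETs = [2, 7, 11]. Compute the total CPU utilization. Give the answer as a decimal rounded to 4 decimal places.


Compute individual utilizations (exact fractions):
  Task 1: C/T = 2/16 = 1/8 (approx. 0.125)
  Task 2: C/T = 7/34 (approx. 0.2059)
  Task 3: C/T = 11/37 (approx. 0.2973)
Total utilization U = 1/8 + 7/34 + 11/37 = 3161/5032
Rounded to 4 decimal places: U = 0.6282
RM (Liu & Layland) bound for 3 tasks = 0.779763; compare with U = 3161/5032 (approx. 0.628180)
U <= bound, so schedulable by RM sufficient condition.

0.6282


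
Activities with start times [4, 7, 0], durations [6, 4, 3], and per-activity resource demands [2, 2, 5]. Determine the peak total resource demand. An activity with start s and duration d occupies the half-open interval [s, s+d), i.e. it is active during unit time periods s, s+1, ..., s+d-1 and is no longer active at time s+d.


Each activity i is active on [start_i, start_i + duration_i).
Compute total resource usage per time slot:
  t=0: active resources = [5], total = 5
  t=1: active resources = [5], total = 5
  t=2: active resources = [5], total = 5
  t=3: active resources = [], total = 0
  t=4: active resources = [2], total = 2
  t=5: active resources = [2], total = 2
  t=6: active resources = [2], total = 2
  t=7: active resources = [2, 2], total = 4
  t=8: active resources = [2, 2], total = 4
  t=9: active resources = [2, 2], total = 4
  t=10: active resources = [2], total = 2
Peak resource demand = 5

5


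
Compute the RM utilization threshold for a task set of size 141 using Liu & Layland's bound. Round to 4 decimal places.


Compute 2^(1/141) = 1.0049280405
Subtract 1: 1.0049280405 - 1 = 0.0049280405
Multiply by n: 141 * 0.0049280405 = 0.6948537105
Round to 4 dp: 0.6949

0.6949


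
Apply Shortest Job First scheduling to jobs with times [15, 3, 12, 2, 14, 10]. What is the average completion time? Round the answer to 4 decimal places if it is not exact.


SJF order (ascending): [2, 3, 10, 12, 14, 15]
Completion times:
  Job 1: burst=2, C=2
  Job 2: burst=3, C=5
  Job 3: burst=10, C=15
  Job 4: burst=12, C=27
  Job 5: burst=14, C=41
  Job 6: burst=15, C=56
Average completion = 146/6 = 24.3333

24.3333


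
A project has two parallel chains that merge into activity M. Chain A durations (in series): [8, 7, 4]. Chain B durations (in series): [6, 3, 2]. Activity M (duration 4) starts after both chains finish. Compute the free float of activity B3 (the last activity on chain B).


ES(B3) = sum of predecessors on chain B = 9
EF(B3) = ES + duration = 9 + 2 = 11
Successor of B3 is M. ES(M) = max(sum(A), sum(B)) = max(19, 11) = 19
Free float = ES(successor) - EF(current) = 19 - 11 = 8

8


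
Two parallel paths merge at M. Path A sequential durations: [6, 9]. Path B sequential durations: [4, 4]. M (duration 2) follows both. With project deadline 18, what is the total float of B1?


Forward pass: ES(B1) = sum of predecessors on chain B = 0
EF = ES + duration = 0 + 4 = 4
Backward pass: LF(M) = deadline = 18; LS(M) = 18 - 2 = 16
LF(B1) = LS(M) - sum(successors on chain B) = 16 - 4 = 12
LS = LF - duration = 12 - 4 = 8
Total float = LS - ES = 8 - 0 = 8

8


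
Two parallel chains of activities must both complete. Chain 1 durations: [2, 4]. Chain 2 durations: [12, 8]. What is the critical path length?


Path A total = 2 + 4 = 6
Path B total = 12 + 8 = 20
Critical path = longest path = max(6, 20) = 20

20


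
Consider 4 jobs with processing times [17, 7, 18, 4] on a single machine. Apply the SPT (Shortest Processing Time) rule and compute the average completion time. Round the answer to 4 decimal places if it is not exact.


Sort jobs by processing time (SPT order): [4, 7, 17, 18]
Compute completion times sequentially:
  Job 1: processing = 4, completes at 4
  Job 2: processing = 7, completes at 11
  Job 3: processing = 17, completes at 28
  Job 4: processing = 18, completes at 46
Sum of completion times = 89
Average completion time = 89/4 = 22.25

22.25


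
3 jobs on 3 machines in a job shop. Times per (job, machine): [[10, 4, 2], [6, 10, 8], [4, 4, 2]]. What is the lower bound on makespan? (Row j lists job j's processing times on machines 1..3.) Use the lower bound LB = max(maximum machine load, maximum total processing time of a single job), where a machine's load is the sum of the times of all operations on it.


Machine loads:
  Machine 1: 10 + 6 + 4 = 20
  Machine 2: 4 + 10 + 4 = 18
  Machine 3: 2 + 8 + 2 = 12
Max machine load = 20
Job totals:
  Job 1: 16
  Job 2: 24
  Job 3: 10
Max job total = 24
Lower bound = max(20, 24) = 24

24


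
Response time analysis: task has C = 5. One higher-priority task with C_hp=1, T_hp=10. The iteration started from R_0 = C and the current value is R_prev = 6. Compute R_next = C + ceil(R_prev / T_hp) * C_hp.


R_next = C + ceil(R_prev / T_hp) * C_hp
ceil(6 / 10) = ceil(0.6) = 1
Interference = 1 * 1 = 1
R_next = 5 + 1 = 6
R_next = R_prev, so the iteration has converged (response time = 6).

6


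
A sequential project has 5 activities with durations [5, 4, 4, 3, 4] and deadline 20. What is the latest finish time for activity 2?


LF(activity 2) = deadline - sum of successor durations
Successors: activities 3 through 5 with durations [4, 3, 4]
Sum of successor durations = 11
LF = 20 - 11 = 9

9
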